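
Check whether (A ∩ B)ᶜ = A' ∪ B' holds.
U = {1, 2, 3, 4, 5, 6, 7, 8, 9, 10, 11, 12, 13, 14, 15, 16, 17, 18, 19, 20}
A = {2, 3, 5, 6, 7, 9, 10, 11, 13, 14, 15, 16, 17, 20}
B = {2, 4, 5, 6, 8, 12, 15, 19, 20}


LHS: A ∩ B = {2, 5, 6, 15, 20}
(A ∩ B)' = U \ (A ∩ B) = {1, 3, 4, 7, 8, 9, 10, 11, 12, 13, 14, 16, 17, 18, 19}
A' = {1, 4, 8, 12, 18, 19}, B' = {1, 3, 7, 9, 10, 11, 13, 14, 16, 17, 18}
Claimed RHS: A' ∪ B' = {1, 3, 4, 7, 8, 9, 10, 11, 12, 13, 14, 16, 17, 18, 19}
Identity is VALID: LHS = RHS = {1, 3, 4, 7, 8, 9, 10, 11, 12, 13, 14, 16, 17, 18, 19} ✓

Identity is valid. (A ∩ B)' = A' ∪ B' = {1, 3, 4, 7, 8, 9, 10, 11, 12, 13, 14, 16, 17, 18, 19}


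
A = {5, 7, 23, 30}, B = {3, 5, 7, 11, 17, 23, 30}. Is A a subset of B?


A ⊆ B means every element of A is in B.
All elements of A are in B.
So A ⊆ B.

Yes, A ⊆ B


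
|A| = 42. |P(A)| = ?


Number of subsets = 2^n
= 2^42
= 4398046511104

|P(A)| = 4398046511104


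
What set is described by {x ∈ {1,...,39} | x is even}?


Checking each candidate:
Condition: even numbers in {1,...,39}
Result = {2, 4, 6, 8, 10, 12, 14, 16, 18, 20, 22, 24, 26, 28, 30, 32, 34, 36, 38}

{2, 4, 6, 8, 10, 12, 14, 16, 18, 20, 22, 24, 26, 28, 30, 32, 34, 36, 38}


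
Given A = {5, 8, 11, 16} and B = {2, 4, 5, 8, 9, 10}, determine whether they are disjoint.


Disjoint means A ∩ B = ∅.
A ∩ B = {5, 8}
A ∩ B ≠ ∅, so A and B are NOT disjoint.

No, A and B are not disjoint (A ∩ B = {5, 8})


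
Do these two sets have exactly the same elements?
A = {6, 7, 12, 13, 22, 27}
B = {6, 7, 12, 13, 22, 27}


Two sets are equal iff they have exactly the same elements.
A = {6, 7, 12, 13, 22, 27}
B = {6, 7, 12, 13, 22, 27}
Same elements → A = B

Yes, A = B


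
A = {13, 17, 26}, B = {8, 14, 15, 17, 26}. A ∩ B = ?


A ∩ B = elements in both A and B
A = {13, 17, 26}
B = {8, 14, 15, 17, 26}
A ∩ B = {17, 26}

A ∩ B = {17, 26}


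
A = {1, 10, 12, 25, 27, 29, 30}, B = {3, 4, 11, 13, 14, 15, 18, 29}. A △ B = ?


A △ B = (A \ B) ∪ (B \ A) = elements in exactly one of A or B
A \ B = {1, 10, 12, 25, 27, 30}
B \ A = {3, 4, 11, 13, 14, 15, 18}
A △ B = {1, 3, 4, 10, 11, 12, 13, 14, 15, 18, 25, 27, 30}

A △ B = {1, 3, 4, 10, 11, 12, 13, 14, 15, 18, 25, 27, 30}


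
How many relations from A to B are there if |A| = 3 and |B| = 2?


A relation from A to B is any subset of A × B.
|A × B| = 3 × 2 = 6
# relations = 2^|A × B| = 2^6 = 64

Number of relations = 64


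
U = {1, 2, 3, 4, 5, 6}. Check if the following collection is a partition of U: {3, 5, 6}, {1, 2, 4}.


A partition requires: (1) non-empty parts, (2) pairwise disjoint, (3) union = U
Parts: {3, 5, 6}, {1, 2, 4}
Union of parts: {1, 2, 3, 4, 5, 6}
U = {1, 2, 3, 4, 5, 6}
All non-empty? True
Pairwise disjoint? True
Covers U? True

Yes, valid partition


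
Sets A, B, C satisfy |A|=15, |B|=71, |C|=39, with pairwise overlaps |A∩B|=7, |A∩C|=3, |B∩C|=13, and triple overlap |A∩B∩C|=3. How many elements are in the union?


|A∪B∪C| = |A|+|B|+|C| - |A∩B|-|A∩C|-|B∩C| + |A∩B∩C|
= 15+71+39 - 7-3-13 + 3
= 125 - 23 + 3
= 105

|A ∪ B ∪ C| = 105


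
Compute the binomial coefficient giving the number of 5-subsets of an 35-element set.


C(n,k) = n! / (k!(n-k)!)
C(35,5) = 35! / (5!30!)
= 324632

C(35,5) = 324632


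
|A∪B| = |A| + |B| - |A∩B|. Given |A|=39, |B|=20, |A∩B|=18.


|A ∪ B| = |A| + |B| - |A ∩ B|
= 39 + 20 - 18
= 41

|A ∪ B| = 41


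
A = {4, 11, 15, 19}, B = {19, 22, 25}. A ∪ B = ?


A ∪ B = all elements in A or B (or both)
A = {4, 11, 15, 19}
B = {19, 22, 25}
A ∪ B = {4, 11, 15, 19, 22, 25}

A ∪ B = {4, 11, 15, 19, 22, 25}


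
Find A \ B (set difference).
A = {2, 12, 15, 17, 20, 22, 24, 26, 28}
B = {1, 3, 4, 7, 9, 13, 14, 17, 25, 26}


A \ B = elements in A but not in B
A = {2, 12, 15, 17, 20, 22, 24, 26, 28}
B = {1, 3, 4, 7, 9, 13, 14, 17, 25, 26}
Remove from A any elements in B
A \ B = {2, 12, 15, 20, 22, 24, 28}

A \ B = {2, 12, 15, 20, 22, 24, 28}


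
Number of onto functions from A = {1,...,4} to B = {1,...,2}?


n = |A| = 4, k = |B| = 2. Surjections via inclusion-exclusion:
S(n,k) = Σ(-1)^i × C(k,i) × (k-i)^n, i=0 to k
i=0: (-1)^0×C(2,0)×2^4 = 16
i=1: (-1)^1×C(2,1)×1^4 = -2
i=2: (-1)^2×C(2,2)×0^4 = 0
Total = 14

Number of surjections = 14


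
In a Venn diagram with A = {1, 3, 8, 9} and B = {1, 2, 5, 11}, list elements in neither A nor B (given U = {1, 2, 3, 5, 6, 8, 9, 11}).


A = {1, 3, 8, 9}
B = {1, 2, 5, 11}
Region: in neither A nor B (given U = {1, 2, 3, 5, 6, 8, 9, 11})
Elements: {6}

Elements in neither A nor B (given U = {1, 2, 3, 5, 6, 8, 9, 11}): {6}


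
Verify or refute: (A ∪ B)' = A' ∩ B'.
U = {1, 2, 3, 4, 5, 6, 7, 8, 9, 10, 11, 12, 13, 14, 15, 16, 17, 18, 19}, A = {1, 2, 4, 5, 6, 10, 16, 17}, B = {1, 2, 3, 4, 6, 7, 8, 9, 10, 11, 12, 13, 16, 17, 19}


LHS: A ∪ B = {1, 2, 3, 4, 5, 6, 7, 8, 9, 10, 11, 12, 13, 16, 17, 19}
(A ∪ B)' = U \ (A ∪ B) = {14, 15, 18}
A' = {3, 7, 8, 9, 11, 12, 13, 14, 15, 18, 19}, B' = {5, 14, 15, 18}
Claimed RHS: A' ∩ B' = {14, 15, 18}
Identity is VALID: LHS = RHS = {14, 15, 18} ✓

Identity is valid. (A ∪ B)' = A' ∩ B' = {14, 15, 18}


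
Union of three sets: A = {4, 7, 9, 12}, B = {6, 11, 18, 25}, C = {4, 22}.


A ∪ B = {4, 6, 7, 9, 11, 12, 18, 25}
(A ∪ B) ∪ C = {4, 6, 7, 9, 11, 12, 18, 22, 25}

A ∪ B ∪ C = {4, 6, 7, 9, 11, 12, 18, 22, 25}


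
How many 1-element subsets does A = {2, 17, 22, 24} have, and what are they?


|A| = 4, so A has C(4,1) = 4 subsets of size 1.
Enumerate by choosing 1 elements from A at a time:
{2}, {17}, {22}, {24}

1-element subsets (4 total): {2}, {17}, {22}, {24}


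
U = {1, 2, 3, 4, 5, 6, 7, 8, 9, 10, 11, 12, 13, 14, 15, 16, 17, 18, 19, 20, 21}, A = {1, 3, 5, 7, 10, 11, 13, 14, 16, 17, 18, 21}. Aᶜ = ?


Aᶜ = U \ A = elements in U but not in A
U = {1, 2, 3, 4, 5, 6, 7, 8, 9, 10, 11, 12, 13, 14, 15, 16, 17, 18, 19, 20, 21}
A = {1, 3, 5, 7, 10, 11, 13, 14, 16, 17, 18, 21}
Aᶜ = {2, 4, 6, 8, 9, 12, 15, 19, 20}

Aᶜ = {2, 4, 6, 8, 9, 12, 15, 19, 20}


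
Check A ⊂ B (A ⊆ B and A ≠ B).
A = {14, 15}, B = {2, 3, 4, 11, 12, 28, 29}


A ⊂ B requires: A ⊆ B AND A ≠ B.
A ⊆ B? No
A ⊄ B, so A is not a proper subset.

No, A is not a proper subset of B


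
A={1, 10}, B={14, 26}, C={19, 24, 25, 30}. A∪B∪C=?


A ∪ B = {1, 10, 14, 26}
(A ∪ B) ∪ C = {1, 10, 14, 19, 24, 25, 26, 30}

A ∪ B ∪ C = {1, 10, 14, 19, 24, 25, 26, 30}


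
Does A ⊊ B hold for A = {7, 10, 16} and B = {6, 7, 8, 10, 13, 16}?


A ⊂ B requires: A ⊆ B AND A ≠ B.
A ⊆ B? Yes
A = B? No
A ⊂ B: Yes (A is a proper subset of B)

Yes, A ⊂ B


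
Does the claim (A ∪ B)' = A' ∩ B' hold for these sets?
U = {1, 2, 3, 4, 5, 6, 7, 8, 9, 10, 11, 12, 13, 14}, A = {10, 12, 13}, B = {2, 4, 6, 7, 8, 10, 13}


LHS: A ∪ B = {2, 4, 6, 7, 8, 10, 12, 13}
(A ∪ B)' = U \ (A ∪ B) = {1, 3, 5, 9, 11, 14}
A' = {1, 2, 3, 4, 5, 6, 7, 8, 9, 11, 14}, B' = {1, 3, 5, 9, 11, 12, 14}
Claimed RHS: A' ∩ B' = {1, 3, 5, 9, 11, 14}
Identity is VALID: LHS = RHS = {1, 3, 5, 9, 11, 14} ✓

Identity is valid. (A ∪ B)' = A' ∩ B' = {1, 3, 5, 9, 11, 14}


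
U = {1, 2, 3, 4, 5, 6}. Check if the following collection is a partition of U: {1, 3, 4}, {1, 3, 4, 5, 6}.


A partition requires: (1) non-empty parts, (2) pairwise disjoint, (3) union = U
Parts: {1, 3, 4}, {1, 3, 4, 5, 6}
Union of parts: {1, 3, 4, 5, 6}
U = {1, 2, 3, 4, 5, 6}
All non-empty? True
Pairwise disjoint? False
Covers U? False

No, not a valid partition


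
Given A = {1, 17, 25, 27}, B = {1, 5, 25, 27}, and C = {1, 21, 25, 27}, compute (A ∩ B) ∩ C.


A ∩ B = {1, 25, 27}
(A ∩ B) ∩ C = {1, 25, 27}

A ∩ B ∩ C = {1, 25, 27}


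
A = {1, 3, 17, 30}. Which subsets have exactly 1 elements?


|A| = 4, so A has C(4,1) = 4 subsets of size 1.
Enumerate by choosing 1 elements from A at a time:
{1}, {3}, {17}, {30}

1-element subsets (4 total): {1}, {3}, {17}, {30}


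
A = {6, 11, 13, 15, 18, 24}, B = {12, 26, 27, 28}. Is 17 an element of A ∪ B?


A = {6, 11, 13, 15, 18, 24}, B = {12, 26, 27, 28}
A ∪ B = all elements in A or B
A ∪ B = {6, 11, 12, 13, 15, 18, 24, 26, 27, 28}
Checking if 17 ∈ A ∪ B
17 is not in A ∪ B → False

17 ∉ A ∪ B


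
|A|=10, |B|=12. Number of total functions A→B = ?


Each of |A| = 10 inputs maps to any of |B| = 12 outputs.
# functions = |B|^|A| = 12^10
= 61917364224

Number of functions = 61917364224


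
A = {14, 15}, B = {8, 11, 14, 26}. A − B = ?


A \ B = elements in A but not in B
A = {14, 15}
B = {8, 11, 14, 26}
Remove from A any elements in B
A \ B = {15}

A \ B = {15}


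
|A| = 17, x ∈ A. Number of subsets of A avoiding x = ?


Subsets of A avoiding x are subsets of A \ {x}, which has 16 elements.
Count = 2^(n-1) = 2^16
= 65536

Number of subsets avoiding x = 65536


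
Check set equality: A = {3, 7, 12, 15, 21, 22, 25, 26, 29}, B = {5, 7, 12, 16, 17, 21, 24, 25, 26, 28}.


Two sets are equal iff they have exactly the same elements.
A = {3, 7, 12, 15, 21, 22, 25, 26, 29}
B = {5, 7, 12, 16, 17, 21, 24, 25, 26, 28}
Differences: {3, 5, 15, 16, 17, 22, 24, 28, 29}
A ≠ B

No, A ≠ B


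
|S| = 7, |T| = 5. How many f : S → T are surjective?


n = |S| = 7, k = |T| = 5. Surjections via inclusion-exclusion:
S(n,k) = Σ(-1)^i × C(k,i) × (k-i)^n, i=0 to k
i=0: (-1)^0×C(5,0)×5^7 = 78125
i=1: (-1)^1×C(5,1)×4^7 = -81920
i=2: (-1)^2×C(5,2)×3^7 = 21870
i=3: (-1)^3×C(5,3)×2^7 = -1280
i=4: (-1)^4×C(5,4)×1^7 = 5
i=5: (-1)^5×C(5,5)×0^7 = 0
Total = 16800

Number of surjections = 16800


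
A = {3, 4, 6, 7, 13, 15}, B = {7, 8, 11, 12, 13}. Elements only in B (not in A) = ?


A = {3, 4, 6, 7, 13, 15}
B = {7, 8, 11, 12, 13}
Region: only in B (not in A)
Elements: {8, 11, 12}

Elements only in B (not in A): {8, 11, 12}


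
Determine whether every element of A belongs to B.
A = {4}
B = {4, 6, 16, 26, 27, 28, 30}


A ⊆ B means every element of A is in B.
All elements of A are in B.
So A ⊆ B.

Yes, A ⊆ B


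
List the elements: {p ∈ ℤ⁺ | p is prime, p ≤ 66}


Checking each candidate:
Condition: primes ≤ 66
Result = {2, 3, 5, 7, 11, 13, 17, 19, 23, 29, 31, 37, 41, 43, 47, 53, 59, 61}

{2, 3, 5, 7, 11, 13, 17, 19, 23, 29, 31, 37, 41, 43, 47, 53, 59, 61}


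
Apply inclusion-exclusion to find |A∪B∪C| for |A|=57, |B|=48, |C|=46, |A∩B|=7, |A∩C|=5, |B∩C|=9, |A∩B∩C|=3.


|A∪B∪C| = |A|+|B|+|C| - |A∩B|-|A∩C|-|B∩C| + |A∩B∩C|
= 57+48+46 - 7-5-9 + 3
= 151 - 21 + 3
= 133

|A ∪ B ∪ C| = 133


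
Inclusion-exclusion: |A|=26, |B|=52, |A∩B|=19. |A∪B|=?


|A ∪ B| = |A| + |B| - |A ∩ B|
= 26 + 52 - 19
= 59

|A ∪ B| = 59


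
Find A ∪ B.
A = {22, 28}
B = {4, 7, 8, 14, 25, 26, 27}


A ∪ B = all elements in A or B (or both)
A = {22, 28}
B = {4, 7, 8, 14, 25, 26, 27}
A ∪ B = {4, 7, 8, 14, 22, 25, 26, 27, 28}

A ∪ B = {4, 7, 8, 14, 22, 25, 26, 27, 28}


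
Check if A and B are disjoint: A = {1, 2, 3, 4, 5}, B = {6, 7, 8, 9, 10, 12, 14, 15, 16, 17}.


Disjoint means A ∩ B = ∅.
A ∩ B = ∅
A ∩ B = ∅, so A and B are disjoint.

Yes, A and B are disjoint


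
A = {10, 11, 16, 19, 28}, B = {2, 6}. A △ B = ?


A △ B = (A \ B) ∪ (B \ A) = elements in exactly one of A or B
A \ B = {10, 11, 16, 19, 28}
B \ A = {2, 6}
A △ B = {2, 6, 10, 11, 16, 19, 28}

A △ B = {2, 6, 10, 11, 16, 19, 28}


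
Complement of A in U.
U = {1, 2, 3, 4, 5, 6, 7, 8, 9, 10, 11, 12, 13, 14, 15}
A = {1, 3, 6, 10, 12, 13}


Aᶜ = U \ A = elements in U but not in A
U = {1, 2, 3, 4, 5, 6, 7, 8, 9, 10, 11, 12, 13, 14, 15}
A = {1, 3, 6, 10, 12, 13}
Aᶜ = {2, 4, 5, 7, 8, 9, 11, 14, 15}

Aᶜ = {2, 4, 5, 7, 8, 9, 11, 14, 15}


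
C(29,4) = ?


C(n,k) = n! / (k!(n-k)!)
C(29,4) = 29! / (4!25!)
= 23751

C(29,4) = 23751


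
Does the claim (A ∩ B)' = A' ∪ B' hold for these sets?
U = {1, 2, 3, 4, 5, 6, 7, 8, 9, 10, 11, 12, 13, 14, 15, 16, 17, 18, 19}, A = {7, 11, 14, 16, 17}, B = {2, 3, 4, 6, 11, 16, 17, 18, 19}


LHS: A ∩ B = {11, 16, 17}
(A ∩ B)' = U \ (A ∩ B) = {1, 2, 3, 4, 5, 6, 7, 8, 9, 10, 12, 13, 14, 15, 18, 19}
A' = {1, 2, 3, 4, 5, 6, 8, 9, 10, 12, 13, 15, 18, 19}, B' = {1, 5, 7, 8, 9, 10, 12, 13, 14, 15}
Claimed RHS: A' ∪ B' = {1, 2, 3, 4, 5, 6, 7, 8, 9, 10, 12, 13, 14, 15, 18, 19}
Identity is VALID: LHS = RHS = {1, 2, 3, 4, 5, 6, 7, 8, 9, 10, 12, 13, 14, 15, 18, 19} ✓

Identity is valid. (A ∩ B)' = A' ∪ B' = {1, 2, 3, 4, 5, 6, 7, 8, 9, 10, 12, 13, 14, 15, 18, 19}


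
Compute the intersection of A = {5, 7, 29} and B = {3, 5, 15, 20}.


A ∩ B = elements in both A and B
A = {5, 7, 29}
B = {3, 5, 15, 20}
A ∩ B = {5}

A ∩ B = {5}


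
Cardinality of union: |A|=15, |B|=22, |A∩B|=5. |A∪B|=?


|A ∪ B| = |A| + |B| - |A ∩ B|
= 15 + 22 - 5
= 32

|A ∪ B| = 32


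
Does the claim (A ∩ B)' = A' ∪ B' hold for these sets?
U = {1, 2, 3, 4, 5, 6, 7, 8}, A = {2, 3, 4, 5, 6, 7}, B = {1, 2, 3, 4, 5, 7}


LHS: A ∩ B = {2, 3, 4, 5, 7}
(A ∩ B)' = U \ (A ∩ B) = {1, 6, 8}
A' = {1, 8}, B' = {6, 8}
Claimed RHS: A' ∪ B' = {1, 6, 8}
Identity is VALID: LHS = RHS = {1, 6, 8} ✓

Identity is valid. (A ∩ B)' = A' ∪ B' = {1, 6, 8}


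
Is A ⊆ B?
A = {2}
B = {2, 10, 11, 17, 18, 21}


A ⊆ B means every element of A is in B.
All elements of A are in B.
So A ⊆ B.

Yes, A ⊆ B


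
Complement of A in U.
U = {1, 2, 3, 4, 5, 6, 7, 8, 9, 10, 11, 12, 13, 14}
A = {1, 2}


Aᶜ = U \ A = elements in U but not in A
U = {1, 2, 3, 4, 5, 6, 7, 8, 9, 10, 11, 12, 13, 14}
A = {1, 2}
Aᶜ = {3, 4, 5, 6, 7, 8, 9, 10, 11, 12, 13, 14}

Aᶜ = {3, 4, 5, 6, 7, 8, 9, 10, 11, 12, 13, 14}


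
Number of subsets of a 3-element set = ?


Number of subsets = 2^n
= 2^3
= 8

|P(A)| = 8


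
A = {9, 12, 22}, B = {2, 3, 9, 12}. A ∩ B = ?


A ∩ B = elements in both A and B
A = {9, 12, 22}
B = {2, 3, 9, 12}
A ∩ B = {9, 12}

A ∩ B = {9, 12}


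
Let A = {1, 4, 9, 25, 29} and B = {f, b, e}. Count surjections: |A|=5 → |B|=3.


n = |A| = 5, k = |B| = 3. Surjections via inclusion-exclusion:
S(n,k) = Σ(-1)^i × C(k,i) × (k-i)^n, i=0 to k
i=0: (-1)^0×C(3,0)×3^5 = 243
i=1: (-1)^1×C(3,1)×2^5 = -96
i=2: (-1)^2×C(3,2)×1^5 = 3
i=3: (-1)^3×C(3,3)×0^5 = 0
Total = 150

Number of surjections = 150


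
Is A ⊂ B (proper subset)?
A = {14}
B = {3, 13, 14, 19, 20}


A ⊂ B requires: A ⊆ B AND A ≠ B.
A ⊆ B? Yes
A = B? No
A ⊂ B: Yes (A is a proper subset of B)

Yes, A ⊂ B


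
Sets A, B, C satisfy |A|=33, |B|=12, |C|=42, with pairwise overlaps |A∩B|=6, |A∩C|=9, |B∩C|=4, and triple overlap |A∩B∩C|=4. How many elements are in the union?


|A∪B∪C| = |A|+|B|+|C| - |A∩B|-|A∩C|-|B∩C| + |A∩B∩C|
= 33+12+42 - 6-9-4 + 4
= 87 - 19 + 4
= 72

|A ∪ B ∪ C| = 72


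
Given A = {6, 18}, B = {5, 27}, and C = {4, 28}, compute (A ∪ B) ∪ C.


A ∪ B = {5, 6, 18, 27}
(A ∪ B) ∪ C = {4, 5, 6, 18, 27, 28}

A ∪ B ∪ C = {4, 5, 6, 18, 27, 28}


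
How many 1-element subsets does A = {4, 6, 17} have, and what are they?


|A| = 3, so A has C(3,1) = 3 subsets of size 1.
Enumerate by choosing 1 elements from A at a time:
{4}, {6}, {17}

1-element subsets (3 total): {4}, {6}, {17}


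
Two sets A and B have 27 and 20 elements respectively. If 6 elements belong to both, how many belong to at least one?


|A ∪ B| = |A| + |B| - |A ∩ B|
= 27 + 20 - 6
= 41

|A ∪ B| = 41


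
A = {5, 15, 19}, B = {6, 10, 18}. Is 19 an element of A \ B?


A = {5, 15, 19}, B = {6, 10, 18}
A \ B = elements in A but not in B
A \ B = {5, 15, 19}
Checking if 19 ∈ A \ B
19 is in A \ B → True

19 ∈ A \ B


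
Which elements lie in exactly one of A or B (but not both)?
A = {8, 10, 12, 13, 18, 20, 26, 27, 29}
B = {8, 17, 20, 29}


A △ B = (A \ B) ∪ (B \ A) = elements in exactly one of A or B
A \ B = {10, 12, 13, 18, 26, 27}
B \ A = {17}
A △ B = {10, 12, 13, 17, 18, 26, 27}

A △ B = {10, 12, 13, 17, 18, 26, 27}


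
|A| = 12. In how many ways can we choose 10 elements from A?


C(n,k) = n! / (k!(n-k)!)
C(12,10) = 12! / (10!2!)
= 66

C(12,10) = 66


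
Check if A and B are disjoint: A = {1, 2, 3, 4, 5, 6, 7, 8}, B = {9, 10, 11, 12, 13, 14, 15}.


Disjoint means A ∩ B = ∅.
A ∩ B = ∅
A ∩ B = ∅, so A and B are disjoint.

Yes, A and B are disjoint


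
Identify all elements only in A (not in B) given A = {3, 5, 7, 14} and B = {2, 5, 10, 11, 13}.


A = {3, 5, 7, 14}
B = {2, 5, 10, 11, 13}
Region: only in A (not in B)
Elements: {3, 7, 14}

Elements only in A (not in B): {3, 7, 14}


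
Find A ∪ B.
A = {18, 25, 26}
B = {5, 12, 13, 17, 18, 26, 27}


A ∪ B = all elements in A or B (or both)
A = {18, 25, 26}
B = {5, 12, 13, 17, 18, 26, 27}
A ∪ B = {5, 12, 13, 17, 18, 25, 26, 27}

A ∪ B = {5, 12, 13, 17, 18, 25, 26, 27}


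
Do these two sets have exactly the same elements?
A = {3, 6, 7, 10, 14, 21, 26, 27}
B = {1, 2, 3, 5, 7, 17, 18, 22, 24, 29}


Two sets are equal iff they have exactly the same elements.
A = {3, 6, 7, 10, 14, 21, 26, 27}
B = {1, 2, 3, 5, 7, 17, 18, 22, 24, 29}
Differences: {1, 2, 5, 6, 10, 14, 17, 18, 21, 22, 24, 26, 27, 29}
A ≠ B

No, A ≠ B


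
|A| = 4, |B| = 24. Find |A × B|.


|A × B| = |A| × |B|
= 4 × 24
= 96

|A × B| = 96


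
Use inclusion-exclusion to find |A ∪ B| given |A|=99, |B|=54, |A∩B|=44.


|A ∪ B| = |A| + |B| - |A ∩ B|
= 99 + 54 - 44
= 109

|A ∪ B| = 109


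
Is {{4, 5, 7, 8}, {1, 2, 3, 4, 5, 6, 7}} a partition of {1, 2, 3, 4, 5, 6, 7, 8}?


A partition requires: (1) non-empty parts, (2) pairwise disjoint, (3) union = U
Parts: {4, 5, 7, 8}, {1, 2, 3, 4, 5, 6, 7}
Union of parts: {1, 2, 3, 4, 5, 6, 7, 8}
U = {1, 2, 3, 4, 5, 6, 7, 8}
All non-empty? True
Pairwise disjoint? False
Covers U? True

No, not a valid partition


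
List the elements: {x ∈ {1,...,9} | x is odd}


Checking each candidate:
Condition: odd numbers in {1,...,9}
Result = {1, 3, 5, 7, 9}

{1, 3, 5, 7, 9}


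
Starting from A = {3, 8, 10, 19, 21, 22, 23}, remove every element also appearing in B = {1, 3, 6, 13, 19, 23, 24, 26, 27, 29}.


A \ B = elements in A but not in B
A = {3, 8, 10, 19, 21, 22, 23}
B = {1, 3, 6, 13, 19, 23, 24, 26, 27, 29}
Remove from A any elements in B
A \ B = {8, 10, 21, 22}

A \ B = {8, 10, 21, 22}


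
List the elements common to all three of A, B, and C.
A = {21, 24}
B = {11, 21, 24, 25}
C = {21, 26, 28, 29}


A ∩ B = {21, 24}
(A ∩ B) ∩ C = {21}

A ∩ B ∩ C = {21}


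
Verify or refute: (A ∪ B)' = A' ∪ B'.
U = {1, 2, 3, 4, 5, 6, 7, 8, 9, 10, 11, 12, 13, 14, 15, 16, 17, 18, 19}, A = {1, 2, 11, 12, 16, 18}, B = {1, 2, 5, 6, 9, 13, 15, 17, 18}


LHS: A ∪ B = {1, 2, 5, 6, 9, 11, 12, 13, 15, 16, 17, 18}
(A ∪ B)' = U \ (A ∪ B) = {3, 4, 7, 8, 10, 14, 19}
A' = {3, 4, 5, 6, 7, 8, 9, 10, 13, 14, 15, 17, 19}, B' = {3, 4, 7, 8, 10, 11, 12, 14, 16, 19}
Claimed RHS: A' ∪ B' = {3, 4, 5, 6, 7, 8, 9, 10, 11, 12, 13, 14, 15, 16, 17, 19}
Identity is INVALID: LHS = {3, 4, 7, 8, 10, 14, 19} but the RHS claimed here equals {3, 4, 5, 6, 7, 8, 9, 10, 11, 12, 13, 14, 15, 16, 17, 19}. The correct form is (A ∪ B)' = A' ∩ B'.

Identity is invalid: (A ∪ B)' = {3, 4, 7, 8, 10, 14, 19} but A' ∪ B' = {3, 4, 5, 6, 7, 8, 9, 10, 11, 12, 13, 14, 15, 16, 17, 19}. The correct De Morgan law is (A ∪ B)' = A' ∩ B'.


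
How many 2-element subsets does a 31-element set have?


C(n,k) = n! / (k!(n-k)!)
C(31,2) = 31! / (2!29!)
= 465

C(31,2) = 465


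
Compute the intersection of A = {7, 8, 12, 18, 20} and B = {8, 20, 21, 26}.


A ∩ B = elements in both A and B
A = {7, 8, 12, 18, 20}
B = {8, 20, 21, 26}
A ∩ B = {8, 20}

A ∩ B = {8, 20}


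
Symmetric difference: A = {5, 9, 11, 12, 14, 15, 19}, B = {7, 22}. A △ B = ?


A △ B = (A \ B) ∪ (B \ A) = elements in exactly one of A or B
A \ B = {5, 9, 11, 12, 14, 15, 19}
B \ A = {7, 22}
A △ B = {5, 7, 9, 11, 12, 14, 15, 19, 22}

A △ B = {5, 7, 9, 11, 12, 14, 15, 19, 22}


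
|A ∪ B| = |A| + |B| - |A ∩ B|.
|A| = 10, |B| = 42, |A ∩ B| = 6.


|A ∪ B| = |A| + |B| - |A ∩ B|
= 10 + 42 - 6
= 46

|A ∪ B| = 46


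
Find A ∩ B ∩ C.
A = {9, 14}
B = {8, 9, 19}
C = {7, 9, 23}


A ∩ B = {9}
(A ∩ B) ∩ C = {9}

A ∩ B ∩ C = {9}


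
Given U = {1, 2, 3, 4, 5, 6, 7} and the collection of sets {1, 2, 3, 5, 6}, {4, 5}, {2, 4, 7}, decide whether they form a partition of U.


A partition requires: (1) non-empty parts, (2) pairwise disjoint, (3) union = U
Parts: {1, 2, 3, 5, 6}, {4, 5}, {2, 4, 7}
Union of parts: {1, 2, 3, 4, 5, 6, 7}
U = {1, 2, 3, 4, 5, 6, 7}
All non-empty? True
Pairwise disjoint? False
Covers U? True

No, not a valid partition


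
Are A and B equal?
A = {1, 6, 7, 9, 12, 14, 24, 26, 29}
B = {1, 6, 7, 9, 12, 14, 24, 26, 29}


Two sets are equal iff they have exactly the same elements.
A = {1, 6, 7, 9, 12, 14, 24, 26, 29}
B = {1, 6, 7, 9, 12, 14, 24, 26, 29}
Same elements → A = B

Yes, A = B


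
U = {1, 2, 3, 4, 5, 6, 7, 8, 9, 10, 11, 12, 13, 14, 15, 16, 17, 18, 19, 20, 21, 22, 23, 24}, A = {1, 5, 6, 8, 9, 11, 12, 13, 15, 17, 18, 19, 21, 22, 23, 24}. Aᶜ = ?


Aᶜ = U \ A = elements in U but not in A
U = {1, 2, 3, 4, 5, 6, 7, 8, 9, 10, 11, 12, 13, 14, 15, 16, 17, 18, 19, 20, 21, 22, 23, 24}
A = {1, 5, 6, 8, 9, 11, 12, 13, 15, 17, 18, 19, 21, 22, 23, 24}
Aᶜ = {2, 3, 4, 7, 10, 14, 16, 20}

Aᶜ = {2, 3, 4, 7, 10, 14, 16, 20}


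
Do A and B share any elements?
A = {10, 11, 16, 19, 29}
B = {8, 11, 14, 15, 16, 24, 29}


Disjoint means A ∩ B = ∅.
A ∩ B = {11, 16, 29}
A ∩ B ≠ ∅, so A and B are NOT disjoint.

Yes — A and B share the element(s) of A ∩ B = {11, 16, 29}, so they are not disjoint


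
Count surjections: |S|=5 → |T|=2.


n = |S| = 5, k = |T| = 2. Surjections via inclusion-exclusion:
S(n,k) = Σ(-1)^i × C(k,i) × (k-i)^n, i=0 to k
i=0: (-1)^0×C(2,0)×2^5 = 32
i=1: (-1)^1×C(2,1)×1^5 = -2
i=2: (-1)^2×C(2,2)×0^5 = 0
Total = 30

Number of surjections = 30


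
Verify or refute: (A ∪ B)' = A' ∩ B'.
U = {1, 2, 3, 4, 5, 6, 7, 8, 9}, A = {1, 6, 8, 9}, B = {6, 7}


LHS: A ∪ B = {1, 6, 7, 8, 9}
(A ∪ B)' = U \ (A ∪ B) = {2, 3, 4, 5}
A' = {2, 3, 4, 5, 7}, B' = {1, 2, 3, 4, 5, 8, 9}
Claimed RHS: A' ∩ B' = {2, 3, 4, 5}
Identity is VALID: LHS = RHS = {2, 3, 4, 5} ✓

Identity is valid. (A ∪ B)' = A' ∩ B' = {2, 3, 4, 5}


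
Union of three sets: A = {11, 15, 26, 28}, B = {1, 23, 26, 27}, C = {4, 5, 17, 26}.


A ∪ B = {1, 11, 15, 23, 26, 27, 28}
(A ∪ B) ∪ C = {1, 4, 5, 11, 15, 17, 23, 26, 27, 28}

A ∪ B ∪ C = {1, 4, 5, 11, 15, 17, 23, 26, 27, 28}


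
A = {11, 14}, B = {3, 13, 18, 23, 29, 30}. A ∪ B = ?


A ∪ B = all elements in A or B (or both)
A = {11, 14}
B = {3, 13, 18, 23, 29, 30}
A ∪ B = {3, 11, 13, 14, 18, 23, 29, 30}

A ∪ B = {3, 11, 13, 14, 18, 23, 29, 30}


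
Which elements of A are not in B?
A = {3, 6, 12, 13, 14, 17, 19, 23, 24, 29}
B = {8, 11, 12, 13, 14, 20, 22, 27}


A \ B = elements in A but not in B
A = {3, 6, 12, 13, 14, 17, 19, 23, 24, 29}
B = {8, 11, 12, 13, 14, 20, 22, 27}
Remove from A any elements in B
A \ B = {3, 6, 17, 19, 23, 24, 29}

A \ B = {3, 6, 17, 19, 23, 24, 29}


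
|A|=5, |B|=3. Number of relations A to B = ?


A relation from A to B is any subset of A × B.
|A × B| = 5 × 3 = 15
# relations = 2^|A × B| = 2^15 = 32768

Number of relations = 32768


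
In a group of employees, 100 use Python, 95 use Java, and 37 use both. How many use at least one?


|A ∪ B| = |A| + |B| - |A ∩ B|
= 100 + 95 - 37
= 158

|A ∪ B| = 158


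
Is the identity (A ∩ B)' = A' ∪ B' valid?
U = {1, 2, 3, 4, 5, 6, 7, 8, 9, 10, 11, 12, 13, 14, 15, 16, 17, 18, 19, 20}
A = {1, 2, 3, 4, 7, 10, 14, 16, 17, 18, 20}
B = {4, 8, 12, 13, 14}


LHS: A ∩ B = {4, 14}
(A ∩ B)' = U \ (A ∩ B) = {1, 2, 3, 5, 6, 7, 8, 9, 10, 11, 12, 13, 15, 16, 17, 18, 19, 20}
A' = {5, 6, 8, 9, 11, 12, 13, 15, 19}, B' = {1, 2, 3, 5, 6, 7, 9, 10, 11, 15, 16, 17, 18, 19, 20}
Claimed RHS: A' ∪ B' = {1, 2, 3, 5, 6, 7, 8, 9, 10, 11, 12, 13, 15, 16, 17, 18, 19, 20}
Identity is VALID: LHS = RHS = {1, 2, 3, 5, 6, 7, 8, 9, 10, 11, 12, 13, 15, 16, 17, 18, 19, 20} ✓

Identity is valid. (A ∩ B)' = A' ∪ B' = {1, 2, 3, 5, 6, 7, 8, 9, 10, 11, 12, 13, 15, 16, 17, 18, 19, 20}


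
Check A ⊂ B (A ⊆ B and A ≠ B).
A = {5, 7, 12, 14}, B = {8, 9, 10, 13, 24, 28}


A ⊂ B requires: A ⊆ B AND A ≠ B.
A ⊆ B? No
A ⊄ B, so A is not a proper subset.

No, A is not a proper subset of B


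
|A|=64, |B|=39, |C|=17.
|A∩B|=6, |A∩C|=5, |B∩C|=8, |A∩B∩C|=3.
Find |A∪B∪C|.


|A∪B∪C| = |A|+|B|+|C| - |A∩B|-|A∩C|-|B∩C| + |A∩B∩C|
= 64+39+17 - 6-5-8 + 3
= 120 - 19 + 3
= 104

|A ∪ B ∪ C| = 104


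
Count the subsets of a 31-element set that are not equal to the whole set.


Total subsets = 2^n = 2^31 = 2147483648
Proper subsets exclude the set itself: 2^n - 1
= 2147483648 - 1
= 2147483647

Number of proper subsets = 2147483647


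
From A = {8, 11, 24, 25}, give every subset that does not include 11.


A subset of A that omits 11 is a subset of A \ {11}, so there are 2^(n-1) = 2^3 = 8 of them.
Subsets excluding 11: ∅, {8}, {24}, {25}, {8, 24}, {8, 25}, {24, 25}, {8, 24, 25}

Subsets excluding 11 (8 total): ∅, {8}, {24}, {25}, {8, 24}, {8, 25}, {24, 25}, {8, 24, 25}


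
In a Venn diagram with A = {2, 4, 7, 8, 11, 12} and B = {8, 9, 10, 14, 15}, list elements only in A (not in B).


A = {2, 4, 7, 8, 11, 12}
B = {8, 9, 10, 14, 15}
Region: only in A (not in B)
Elements: {2, 4, 7, 11, 12}

Elements only in A (not in B): {2, 4, 7, 11, 12}


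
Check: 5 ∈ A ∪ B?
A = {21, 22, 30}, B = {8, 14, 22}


A = {21, 22, 30}, B = {8, 14, 22}
A ∪ B = all elements in A or B
A ∪ B = {8, 14, 21, 22, 30}
Checking if 5 ∈ A ∪ B
5 is not in A ∪ B → False

5 ∉ A ∪ B


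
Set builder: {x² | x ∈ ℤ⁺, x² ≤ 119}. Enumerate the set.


Checking each candidate:
Condition: positive perfect squares ≤ 119
Result = {1, 4, 9, 16, 25, 36, 49, 64, 81, 100}

{1, 4, 9, 16, 25, 36, 49, 64, 81, 100}


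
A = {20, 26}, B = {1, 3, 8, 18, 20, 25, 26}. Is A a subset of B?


A ⊆ B means every element of A is in B.
All elements of A are in B.
So A ⊆ B.

Yes, A ⊆ B


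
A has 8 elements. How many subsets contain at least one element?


Total subsets = 2^n = 2^8 = 256
Non-empty subsets exclude the empty set: 2^n - 1
= 256 - 1
= 255

Number of non-empty subsets = 255


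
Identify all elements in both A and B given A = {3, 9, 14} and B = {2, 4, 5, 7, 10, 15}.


A = {3, 9, 14}
B = {2, 4, 5, 7, 10, 15}
Region: in both A and B
Elements: ∅

Elements in both A and B: ∅


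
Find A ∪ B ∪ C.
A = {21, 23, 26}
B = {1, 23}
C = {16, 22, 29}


A ∪ B = {1, 21, 23, 26}
(A ∪ B) ∪ C = {1, 16, 21, 22, 23, 26, 29}

A ∪ B ∪ C = {1, 16, 21, 22, 23, 26, 29}


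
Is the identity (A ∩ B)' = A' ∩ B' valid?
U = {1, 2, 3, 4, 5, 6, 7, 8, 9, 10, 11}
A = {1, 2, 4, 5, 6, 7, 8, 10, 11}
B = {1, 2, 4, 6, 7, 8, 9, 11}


LHS: A ∩ B = {1, 2, 4, 6, 7, 8, 11}
(A ∩ B)' = U \ (A ∩ B) = {3, 5, 9, 10}
A' = {3, 9}, B' = {3, 5, 10}
Claimed RHS: A' ∩ B' = {3}
Identity is INVALID: LHS = {3, 5, 9, 10} but the RHS claimed here equals {3}. The correct form is (A ∩ B)' = A' ∪ B'.

Identity is invalid: (A ∩ B)' = {3, 5, 9, 10} but A' ∩ B' = {3}. The correct De Morgan law is (A ∩ B)' = A' ∪ B'.


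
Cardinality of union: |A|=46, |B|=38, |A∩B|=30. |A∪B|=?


|A ∪ B| = |A| + |B| - |A ∩ B|
= 46 + 38 - 30
= 54

|A ∪ B| = 54


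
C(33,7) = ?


C(n,k) = n! / (k!(n-k)!)
C(33,7) = 33! / (7!26!)
= 4272048

C(33,7) = 4272048


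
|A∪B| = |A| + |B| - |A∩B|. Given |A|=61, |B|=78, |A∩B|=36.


|A ∪ B| = |A| + |B| - |A ∩ B|
= 61 + 78 - 36
= 103

|A ∪ B| = 103


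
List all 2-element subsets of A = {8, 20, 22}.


|A| = 3, so A has C(3,2) = 3 subsets of size 2.
Enumerate by choosing 2 elements from A at a time:
{8, 20}, {8, 22}, {20, 22}

2-element subsets (3 total): {8, 20}, {8, 22}, {20, 22}


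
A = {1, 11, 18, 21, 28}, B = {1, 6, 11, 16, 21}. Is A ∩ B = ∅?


Disjoint means A ∩ B = ∅.
A ∩ B = {1, 11, 21}
A ∩ B ≠ ∅, so A and B are NOT disjoint.

No, A and B are not disjoint (A ∩ B = {1, 11, 21})


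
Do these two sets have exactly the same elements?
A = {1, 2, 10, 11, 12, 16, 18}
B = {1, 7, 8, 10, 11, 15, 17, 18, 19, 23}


Two sets are equal iff they have exactly the same elements.
A = {1, 2, 10, 11, 12, 16, 18}
B = {1, 7, 8, 10, 11, 15, 17, 18, 19, 23}
Differences: {2, 7, 8, 12, 15, 16, 17, 19, 23}
A ≠ B

No, A ≠ B


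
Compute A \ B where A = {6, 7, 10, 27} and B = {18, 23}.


A \ B = elements in A but not in B
A = {6, 7, 10, 27}
B = {18, 23}
Remove from A any elements in B
A \ B = {6, 7, 10, 27}

A \ B = {6, 7, 10, 27}


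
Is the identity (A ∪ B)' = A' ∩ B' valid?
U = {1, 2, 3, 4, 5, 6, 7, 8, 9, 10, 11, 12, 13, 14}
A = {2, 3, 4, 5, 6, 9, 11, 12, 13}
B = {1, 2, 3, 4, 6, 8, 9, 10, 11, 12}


LHS: A ∪ B = {1, 2, 3, 4, 5, 6, 8, 9, 10, 11, 12, 13}
(A ∪ B)' = U \ (A ∪ B) = {7, 14}
A' = {1, 7, 8, 10, 14}, B' = {5, 7, 13, 14}
Claimed RHS: A' ∩ B' = {7, 14}
Identity is VALID: LHS = RHS = {7, 14} ✓

Identity is valid. (A ∪ B)' = A' ∩ B' = {7, 14}


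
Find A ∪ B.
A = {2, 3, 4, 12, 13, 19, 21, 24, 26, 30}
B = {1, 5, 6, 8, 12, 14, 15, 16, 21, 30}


A ∪ B = all elements in A or B (or both)
A = {2, 3, 4, 12, 13, 19, 21, 24, 26, 30}
B = {1, 5, 6, 8, 12, 14, 15, 16, 21, 30}
A ∪ B = {1, 2, 3, 4, 5, 6, 8, 12, 13, 14, 15, 16, 19, 21, 24, 26, 30}

A ∪ B = {1, 2, 3, 4, 5, 6, 8, 12, 13, 14, 15, 16, 19, 21, 24, 26, 30}


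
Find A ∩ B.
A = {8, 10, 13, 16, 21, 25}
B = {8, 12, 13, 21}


A ∩ B = elements in both A and B
A = {8, 10, 13, 16, 21, 25}
B = {8, 12, 13, 21}
A ∩ B = {8, 13, 21}

A ∩ B = {8, 13, 21}


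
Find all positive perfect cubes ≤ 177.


Checking each candidate:
Condition: positive perfect cubes ≤ 177
Result = {1, 8, 27, 64, 125}

{1, 8, 27, 64, 125}


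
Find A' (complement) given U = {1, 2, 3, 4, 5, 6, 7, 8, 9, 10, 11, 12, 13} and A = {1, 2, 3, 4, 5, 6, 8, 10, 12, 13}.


Aᶜ = U \ A = elements in U but not in A
U = {1, 2, 3, 4, 5, 6, 7, 8, 9, 10, 11, 12, 13}
A = {1, 2, 3, 4, 5, 6, 8, 10, 12, 13}
Aᶜ = {7, 9, 11}

Aᶜ = {7, 9, 11}


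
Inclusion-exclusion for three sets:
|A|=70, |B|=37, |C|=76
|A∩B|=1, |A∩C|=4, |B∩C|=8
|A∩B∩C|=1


|A∪B∪C| = |A|+|B|+|C| - |A∩B|-|A∩C|-|B∩C| + |A∩B∩C|
= 70+37+76 - 1-4-8 + 1
= 183 - 13 + 1
= 171

|A ∪ B ∪ C| = 171


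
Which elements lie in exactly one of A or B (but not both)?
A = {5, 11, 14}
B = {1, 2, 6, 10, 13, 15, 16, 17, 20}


A △ B = (A \ B) ∪ (B \ A) = elements in exactly one of A or B
A \ B = {5, 11, 14}
B \ A = {1, 2, 6, 10, 13, 15, 16, 17, 20}
A △ B = {1, 2, 5, 6, 10, 11, 13, 14, 15, 16, 17, 20}

A △ B = {1, 2, 5, 6, 10, 11, 13, 14, 15, 16, 17, 20}


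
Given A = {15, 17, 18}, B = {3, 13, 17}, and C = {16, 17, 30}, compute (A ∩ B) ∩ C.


A ∩ B = {17}
(A ∩ B) ∩ C = {17}

A ∩ B ∩ C = {17}


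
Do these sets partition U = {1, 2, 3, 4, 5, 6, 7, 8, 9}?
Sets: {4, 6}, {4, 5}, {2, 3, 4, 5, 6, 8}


A partition requires: (1) non-empty parts, (2) pairwise disjoint, (3) union = U
Parts: {4, 6}, {4, 5}, {2, 3, 4, 5, 6, 8}
Union of parts: {2, 3, 4, 5, 6, 8}
U = {1, 2, 3, 4, 5, 6, 7, 8, 9}
All non-empty? True
Pairwise disjoint? False
Covers U? False

No, not a valid partition


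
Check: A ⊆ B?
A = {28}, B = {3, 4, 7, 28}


A ⊆ B means every element of A is in B.
All elements of A are in B.
So A ⊆ B.

Yes, A ⊆ B


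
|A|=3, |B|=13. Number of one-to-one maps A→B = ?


An injection sends each of |A| = 3 inputs to a distinct output in B.
# injections = |B|·(|B|-1)·…·(|B|-|A|+1) = 13! / (13 - 3)!
= 13 × 12 × 11
= 1716

Number of injections = 1716


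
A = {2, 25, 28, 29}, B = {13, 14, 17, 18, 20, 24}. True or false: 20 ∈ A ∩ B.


A = {2, 25, 28, 29}, B = {13, 14, 17, 18, 20, 24}
A ∩ B = elements in both A and B
A ∩ B = ∅
Checking if 20 ∈ A ∩ B
20 is not in A ∩ B → False

20 ∉ A ∩ B


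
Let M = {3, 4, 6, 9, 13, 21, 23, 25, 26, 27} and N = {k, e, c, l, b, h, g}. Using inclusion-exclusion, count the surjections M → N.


n = |M| = 10, k = |N| = 7. Surjections via inclusion-exclusion:
S(n,k) = Σ(-1)^i × C(k,i) × (k-i)^n, i=0 to k
i=0: (-1)^0×C(7,0)×7^10 = 282475249
i=1: (-1)^1×C(7,1)×6^10 = -423263232
i=2: (-1)^2×C(7,2)×5^10 = 205078125
i=3: (-1)^3×C(7,3)×4^10 = -36700160
i=4: (-1)^4×C(7,4)×3^10 = 2066715
i=5: (-1)^5×C(7,5)×2^10 = -21504
i=6: (-1)^6×C(7,6)×1^10 = 7
i=7: (-1)^7×C(7,7)×0^10 = 0
Total = 29635200

Number of surjections = 29635200


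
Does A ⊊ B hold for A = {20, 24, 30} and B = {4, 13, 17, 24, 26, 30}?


A ⊂ B requires: A ⊆ B AND A ≠ B.
A ⊆ B? No
A ⊄ B, so A is not a proper subset.

No, A is not a proper subset of B


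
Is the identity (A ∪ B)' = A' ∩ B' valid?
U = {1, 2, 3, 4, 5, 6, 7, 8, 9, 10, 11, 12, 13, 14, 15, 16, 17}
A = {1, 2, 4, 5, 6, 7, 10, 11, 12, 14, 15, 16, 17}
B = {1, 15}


LHS: A ∪ B = {1, 2, 4, 5, 6, 7, 10, 11, 12, 14, 15, 16, 17}
(A ∪ B)' = U \ (A ∪ B) = {3, 8, 9, 13}
A' = {3, 8, 9, 13}, B' = {2, 3, 4, 5, 6, 7, 8, 9, 10, 11, 12, 13, 14, 16, 17}
Claimed RHS: A' ∩ B' = {3, 8, 9, 13}
Identity is VALID: LHS = RHS = {3, 8, 9, 13} ✓

Identity is valid. (A ∪ B)' = A' ∩ B' = {3, 8, 9, 13}


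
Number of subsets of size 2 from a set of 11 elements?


C(n,k) = n! / (k!(n-k)!)
C(11,2) = 11! / (2!9!)
= 55

C(11,2) = 55


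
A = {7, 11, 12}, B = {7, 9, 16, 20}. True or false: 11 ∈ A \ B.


A = {7, 11, 12}, B = {7, 9, 16, 20}
A \ B = elements in A but not in B
A \ B = {11, 12}
Checking if 11 ∈ A \ B
11 is in A \ B → True

11 ∈ A \ B


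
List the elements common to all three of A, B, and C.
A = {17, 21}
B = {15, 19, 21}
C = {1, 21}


A ∩ B = {21}
(A ∩ B) ∩ C = {21}

A ∩ B ∩ C = {21}


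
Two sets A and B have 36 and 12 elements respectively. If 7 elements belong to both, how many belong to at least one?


|A ∪ B| = |A| + |B| - |A ∩ B|
= 36 + 12 - 7
= 41

|A ∪ B| = 41


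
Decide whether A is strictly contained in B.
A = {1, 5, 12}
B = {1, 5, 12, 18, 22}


A ⊂ B requires: A ⊆ B AND A ≠ B.
A ⊆ B? Yes
A = B? No
A ⊂ B: Yes (A is a proper subset of B)

Yes, A ⊂ B


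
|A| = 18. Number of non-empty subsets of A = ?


Total subsets = 2^n = 2^18 = 262144
Non-empty subsets exclude the empty set: 2^n - 1
= 262144 - 1
= 262143

Number of non-empty subsets = 262143


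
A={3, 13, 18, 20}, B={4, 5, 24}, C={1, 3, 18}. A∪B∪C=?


A ∪ B = {3, 4, 5, 13, 18, 20, 24}
(A ∪ B) ∪ C = {1, 3, 4, 5, 13, 18, 20, 24}

A ∪ B ∪ C = {1, 3, 4, 5, 13, 18, 20, 24}


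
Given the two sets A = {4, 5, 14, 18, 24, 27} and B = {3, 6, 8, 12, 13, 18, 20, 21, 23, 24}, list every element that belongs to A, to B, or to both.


A ∪ B = all elements in A or B (or both)
A = {4, 5, 14, 18, 24, 27}
B = {3, 6, 8, 12, 13, 18, 20, 21, 23, 24}
A ∪ B = {3, 4, 5, 6, 8, 12, 13, 14, 18, 20, 21, 23, 24, 27}

A ∪ B = {3, 4, 5, 6, 8, 12, 13, 14, 18, 20, 21, 23, 24, 27}


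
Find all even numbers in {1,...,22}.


Checking each candidate:
Condition: even numbers in {1,...,22}
Result = {2, 4, 6, 8, 10, 12, 14, 16, 18, 20, 22}

{2, 4, 6, 8, 10, 12, 14, 16, 18, 20, 22}


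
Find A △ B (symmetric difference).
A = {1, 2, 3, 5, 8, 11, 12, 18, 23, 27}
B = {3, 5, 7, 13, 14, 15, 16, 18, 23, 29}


A △ B = (A \ B) ∪ (B \ A) = elements in exactly one of A or B
A \ B = {1, 2, 8, 11, 12, 27}
B \ A = {7, 13, 14, 15, 16, 29}
A △ B = {1, 2, 7, 8, 11, 12, 13, 14, 15, 16, 27, 29}

A △ B = {1, 2, 7, 8, 11, 12, 13, 14, 15, 16, 27, 29}


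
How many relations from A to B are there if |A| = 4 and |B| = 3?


A relation from A to B is any subset of A × B.
|A × B| = 4 × 3 = 12
# relations = 2^|A × B| = 2^12 = 4096

Number of relations = 4096


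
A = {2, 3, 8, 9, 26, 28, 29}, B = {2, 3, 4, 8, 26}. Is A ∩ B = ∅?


Disjoint means A ∩ B = ∅.
A ∩ B = {2, 3, 8, 26}
A ∩ B ≠ ∅, so A and B are NOT disjoint.

No, A and B are not disjoint (A ∩ B = {2, 3, 8, 26})


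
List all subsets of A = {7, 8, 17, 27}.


|A| = 4, so |P(A)| = 2^4 = 16
Enumerate subsets by cardinality (0 to 4):
∅, {7}, {8}, {17}, {27}, {7, 8}, {7, 17}, {7, 27}, {8, 17}, {8, 27}, {17, 27}, {7, 8, 17}, {7, 8, 27}, {7, 17, 27}, {8, 17, 27}, {7, 8, 17, 27}

P(A) has 16 subsets: ∅, {7}, {8}, {17}, {27}, {7, 8}, {7, 17}, {7, 27}, {8, 17}, {8, 27}, {17, 27}, {7, 8, 17}, {7, 8, 27}, {7, 17, 27}, {8, 17, 27}, {7, 8, 17, 27}


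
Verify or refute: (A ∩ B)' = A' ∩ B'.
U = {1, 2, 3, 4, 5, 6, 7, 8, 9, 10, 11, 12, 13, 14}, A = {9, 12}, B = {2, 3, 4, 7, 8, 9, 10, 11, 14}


LHS: A ∩ B = {9}
(A ∩ B)' = U \ (A ∩ B) = {1, 2, 3, 4, 5, 6, 7, 8, 10, 11, 12, 13, 14}
A' = {1, 2, 3, 4, 5, 6, 7, 8, 10, 11, 13, 14}, B' = {1, 5, 6, 12, 13}
Claimed RHS: A' ∩ B' = {1, 5, 6, 13}
Identity is INVALID: LHS = {1, 2, 3, 4, 5, 6, 7, 8, 10, 11, 12, 13, 14} but the RHS claimed here equals {1, 5, 6, 13}. The correct form is (A ∩ B)' = A' ∪ B'.

Identity is invalid: (A ∩ B)' = {1, 2, 3, 4, 5, 6, 7, 8, 10, 11, 12, 13, 14} but A' ∩ B' = {1, 5, 6, 13}. The correct De Morgan law is (A ∩ B)' = A' ∪ B'.


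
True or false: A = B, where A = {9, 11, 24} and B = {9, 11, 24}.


Two sets are equal iff they have exactly the same elements.
A = {9, 11, 24}
B = {9, 11, 24}
Same elements → A = B

Yes, A = B


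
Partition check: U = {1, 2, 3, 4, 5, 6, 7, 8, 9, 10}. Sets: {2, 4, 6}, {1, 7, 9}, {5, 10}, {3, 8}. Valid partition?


A partition requires: (1) non-empty parts, (2) pairwise disjoint, (3) union = U
Parts: {2, 4, 6}, {1, 7, 9}, {5, 10}, {3, 8}
Union of parts: {1, 2, 3, 4, 5, 6, 7, 8, 9, 10}
U = {1, 2, 3, 4, 5, 6, 7, 8, 9, 10}
All non-empty? True
Pairwise disjoint? True
Covers U? True

Yes, valid partition


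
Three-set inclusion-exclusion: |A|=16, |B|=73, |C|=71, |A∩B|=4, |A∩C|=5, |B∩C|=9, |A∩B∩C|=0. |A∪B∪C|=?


|A∪B∪C| = |A|+|B|+|C| - |A∩B|-|A∩C|-|B∩C| + |A∩B∩C|
= 16+73+71 - 4-5-9 + 0
= 160 - 18 + 0
= 142

|A ∪ B ∪ C| = 142


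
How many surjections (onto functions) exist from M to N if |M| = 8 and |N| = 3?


n = |M| = 8, k = |N| = 3. Surjections via inclusion-exclusion:
S(n,k) = Σ(-1)^i × C(k,i) × (k-i)^n, i=0 to k
i=0: (-1)^0×C(3,0)×3^8 = 6561
i=1: (-1)^1×C(3,1)×2^8 = -768
i=2: (-1)^2×C(3,2)×1^8 = 3
i=3: (-1)^3×C(3,3)×0^8 = 0
Total = 5796

Number of surjections = 5796


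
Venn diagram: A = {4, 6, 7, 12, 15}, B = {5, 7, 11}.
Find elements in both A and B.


A = {4, 6, 7, 12, 15}
B = {5, 7, 11}
Region: in both A and B
Elements: {7}

Elements in both A and B: {7}


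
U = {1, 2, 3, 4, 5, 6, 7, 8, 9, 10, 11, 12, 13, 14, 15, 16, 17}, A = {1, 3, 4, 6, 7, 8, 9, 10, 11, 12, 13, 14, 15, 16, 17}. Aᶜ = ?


Aᶜ = U \ A = elements in U but not in A
U = {1, 2, 3, 4, 5, 6, 7, 8, 9, 10, 11, 12, 13, 14, 15, 16, 17}
A = {1, 3, 4, 6, 7, 8, 9, 10, 11, 12, 13, 14, 15, 16, 17}
Aᶜ = {2, 5}

Aᶜ = {2, 5}


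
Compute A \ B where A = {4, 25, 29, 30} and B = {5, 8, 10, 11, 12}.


A \ B = elements in A but not in B
A = {4, 25, 29, 30}
B = {5, 8, 10, 11, 12}
Remove from A any elements in B
A \ B = {4, 25, 29, 30}

A \ B = {4, 25, 29, 30}


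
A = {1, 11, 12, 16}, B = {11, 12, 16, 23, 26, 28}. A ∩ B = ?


A ∩ B = elements in both A and B
A = {1, 11, 12, 16}
B = {11, 12, 16, 23, 26, 28}
A ∩ B = {11, 12, 16}

A ∩ B = {11, 12, 16}


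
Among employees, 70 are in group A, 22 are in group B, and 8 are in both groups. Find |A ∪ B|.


|A ∪ B| = |A| + |B| - |A ∩ B|
= 70 + 22 - 8
= 84

|A ∪ B| = 84
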